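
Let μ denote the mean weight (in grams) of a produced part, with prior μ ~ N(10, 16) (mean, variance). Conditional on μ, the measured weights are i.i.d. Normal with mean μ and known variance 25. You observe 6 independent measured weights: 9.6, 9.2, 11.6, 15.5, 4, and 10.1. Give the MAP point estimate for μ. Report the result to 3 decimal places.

n = 6; x̄ = (9.6 + 9.2 + 11.6 + 15.5 + 4 + 10.1)/6 = 60/6 = 10.
For a Normal prior and Normal likelihood with known variance, the posterior is Normal; its mode equals its mean, the precision-weighted average.
Prior precision 1/σ₀² = 1/16 = 0.0625; data precision n/σ² = 6/25 = 0.24.
μ̂ = (0.0625·10 + 0.24·10) / (0.0625 + 0.24) = 3.025/0.3025 = 10.000.

μ̂_MAP = 10.000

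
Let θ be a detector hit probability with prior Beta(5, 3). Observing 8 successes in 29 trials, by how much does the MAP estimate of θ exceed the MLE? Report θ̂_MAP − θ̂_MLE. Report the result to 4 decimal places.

MAP − MLE = 0.0670

Posterior is Beta(13, 24); MAP = (13−1)/(37−2) = 12/35 ≈ 0.34286.
MLE ignores the prior: θ̂_MLE = k/n = 8/29 ≈ 0.27586.
Difference = 12/35 − 8/29 = 68/1015 ≈ 0.0670.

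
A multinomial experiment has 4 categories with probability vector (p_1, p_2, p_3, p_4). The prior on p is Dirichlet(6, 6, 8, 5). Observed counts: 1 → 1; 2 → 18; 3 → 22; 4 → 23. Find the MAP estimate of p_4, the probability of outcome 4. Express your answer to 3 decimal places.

MAP estimate: 0.318

The posterior is Dirichlet(αᵢ + nᵢ) = Dirichlet(7, 24, 30, 28).
For a Dirichlet(a₁,…,a_K) with all aᵢ > 1, the mode has j-th component (aⱼ − 1)/(Σaᵢ − K).
Here Σaᵢ = 89 and K = 4, so p_4 = (28 − 1)/(89 − 4) = 27/85 ≈ 0.318.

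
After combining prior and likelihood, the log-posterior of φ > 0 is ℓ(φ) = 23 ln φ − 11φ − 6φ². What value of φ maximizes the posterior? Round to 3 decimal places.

ℓ'(φ) = 23/φ − 11 − 12φ. Setting this to zero and multiplying by φ: 12φ² + 11φ − 23 = 0.
φ = (−11 + √(11² + 4·12·23)) / (2·12) = (−11 + √1225) / 24 = (−11 + 35)/24 = 1.
ℓ''(φ) = −23/φ² − 12 < 0, confirming a maximum.

φ̂_MAP = 1.000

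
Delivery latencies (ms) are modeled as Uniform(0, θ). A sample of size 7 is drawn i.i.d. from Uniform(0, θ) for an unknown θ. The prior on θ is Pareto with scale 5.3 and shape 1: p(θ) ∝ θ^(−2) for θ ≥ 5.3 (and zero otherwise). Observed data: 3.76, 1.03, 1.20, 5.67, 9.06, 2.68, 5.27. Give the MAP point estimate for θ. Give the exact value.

The Uniform(0, θ) likelihood is θ^(−n) for θ ≥ max(xᵢ), zero otherwise. Here max(xᵢ) = 9.06.
Posterior ∝ θ^(−2) · θ^(−7) = θ^(−9) on θ ≥ max(5.3, 9.06) = 9.06.
This density is strictly decreasing in θ, so the posterior mode lies at the lower boundary of the support.

θ̂_MAP = 9.06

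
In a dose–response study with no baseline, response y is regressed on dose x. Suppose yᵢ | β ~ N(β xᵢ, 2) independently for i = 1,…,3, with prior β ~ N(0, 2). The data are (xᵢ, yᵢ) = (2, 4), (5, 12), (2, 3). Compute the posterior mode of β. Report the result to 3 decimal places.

log p(β | y) = −Σ(yᵢ − βxᵢ)²/(2·2) − β²/(2·2) + const.
Setting the derivative to zero: Σxᵢ(yᵢ − βxᵢ)/2 − β/2 = 0, so β = Σxᵢyᵢ / (Σxᵢ² + σ²/τ²).
Σxᵢyᵢ = 2·4 + 5·12 + 2·3 = 74; Σxᵢ² = 33; σ²/τ² = 1.
β̂_MAP = 74 / (33 + 1) = 74/34 ≈ 2.176.

β̂_MAP = 2.176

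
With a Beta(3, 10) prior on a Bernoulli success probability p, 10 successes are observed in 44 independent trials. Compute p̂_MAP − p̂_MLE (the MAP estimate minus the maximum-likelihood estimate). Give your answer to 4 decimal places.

MAP − MLE = -0.0091

Posterior is Beta(13, 44); MAP = (13−1)/(57−2) = 12/55 ≈ 0.21818.
MLE ignores the prior: p̂_MLE = k/n = 10/44 ≈ 0.22727.
Difference = 12/55 − 10/44 = -1/110 ≈ -0.0091.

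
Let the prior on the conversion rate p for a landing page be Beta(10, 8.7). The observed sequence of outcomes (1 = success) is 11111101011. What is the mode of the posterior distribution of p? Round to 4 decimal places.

p̂_MAP = 0.6498

Prior: Beta(10, 8.7).
Data: 9 successes in 11 trials (from the sequence). The binomial likelihood contributes p^9(1−p)^2, so the posterior is Beta(10+9, 8.7+2) = Beta(19, 10.7).
For Beta(a, b) with a, b > 1 the mode is (a−1)/(a+b−2) = 18/27.7 ≈ 0.6498.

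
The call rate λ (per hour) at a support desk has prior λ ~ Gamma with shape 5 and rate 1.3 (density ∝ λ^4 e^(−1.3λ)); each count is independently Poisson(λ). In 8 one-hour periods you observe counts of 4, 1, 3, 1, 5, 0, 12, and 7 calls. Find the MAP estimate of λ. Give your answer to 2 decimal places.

λ̂_MAP = 3.98

Σxᵢ = 4+1+3+1+5+0+12+7 = 33, with n = 8.
Posterior ∝ λ^4e^(−1.3λ) · λ^33e^(−8λ) = λ^37e^(−9.3λ), i.e. Gamma(shape=38, rate=9.3).
The mode of a Gamma(a, b) with a ≥ 1 (shape–rate) is (a−1)/b = 37/9.3 ≈ 3.98.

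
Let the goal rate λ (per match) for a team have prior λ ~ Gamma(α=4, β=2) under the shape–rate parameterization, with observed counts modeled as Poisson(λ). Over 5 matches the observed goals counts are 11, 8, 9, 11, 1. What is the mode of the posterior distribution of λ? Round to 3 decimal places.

λ̂_MAP = 6.143

Σxᵢ = 11+8+9+11+1 = 40, with n = 5.
Posterior ∝ λ^3e^(−2λ) · λ^40e^(−5λ) = λ^43e^(−7λ), i.e. Gamma(shape=44, rate=7).
The mode of a Gamma(a, b) with a ≥ 1 (shape–rate) is (a−1)/b = 43/7 ≈ 6.143.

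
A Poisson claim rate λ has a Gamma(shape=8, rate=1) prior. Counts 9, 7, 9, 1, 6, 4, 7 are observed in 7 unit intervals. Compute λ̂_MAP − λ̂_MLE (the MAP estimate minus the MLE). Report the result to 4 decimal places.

Σxᵢ = 43. Posterior is Gamma(51, 8); MAP = (51−1)/8 = 50/8 ≈ 6.25000.
MLE = x̄ = 43/7 ≈ 6.14286.
Difference = 50/8 − 43/7 = 3/28 ≈ 0.1071.

MAP − MLE = 0.1071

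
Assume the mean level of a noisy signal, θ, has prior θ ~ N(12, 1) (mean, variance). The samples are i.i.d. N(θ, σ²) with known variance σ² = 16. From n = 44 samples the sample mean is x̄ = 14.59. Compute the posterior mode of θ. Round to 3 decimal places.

θ̂_MAP = 13.899

n = 44, x̄ = 14.59.
For a Normal prior and Normal likelihood with known variance, the posterior is Normal; its mode equals its mean, the precision-weighted average.
Prior precision 1/σ₀² = 1/1 = 1; data precision n/σ² = 44/16 = 2.75.
θ̂ = (1·12 + 2.75·14.59) / (1 + 2.75) = 52.1225/3.75 = 20849/1500 ≈ 13.899.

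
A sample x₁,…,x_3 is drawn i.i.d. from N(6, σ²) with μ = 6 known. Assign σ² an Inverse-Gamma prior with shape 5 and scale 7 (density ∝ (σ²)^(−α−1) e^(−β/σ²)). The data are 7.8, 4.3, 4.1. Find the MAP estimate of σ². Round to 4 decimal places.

σ̂²_MAP = 1.5827

Sum of squared deviations about the known mean: SS = (7.8−6)² + (4.3−6)² + (4.1−6)² = 9.74.
The Normal likelihood contributes (σ²)^(−n/2) exp(−SS/(2σ²)), so the posterior is Inverse-Gamma(α + n/2, β + SS/2) = Inverse-Gamma(6.5, 11.87).
The mode of Inverse-Gamma(a, b) is b/(a+1) = 11.87/7.5 ≈ 1.5827.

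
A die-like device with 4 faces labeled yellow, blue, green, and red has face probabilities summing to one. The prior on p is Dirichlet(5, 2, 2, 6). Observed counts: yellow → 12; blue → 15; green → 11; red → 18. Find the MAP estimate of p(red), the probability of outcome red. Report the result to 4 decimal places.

MAP estimate of p(red) = 0.3433

The posterior is Dirichlet(αᵢ + nᵢ) = Dirichlet(17, 17, 13, 24).
For a Dirichlet(a₁,…,a_K) with all aᵢ > 1, the mode has j-th component (aⱼ − 1)/(Σaᵢ − K).
Here Σaᵢ = 71 and K = 4, so p(red) = (24 − 1)/(71 − 4) = 23/67 ≈ 0.3433.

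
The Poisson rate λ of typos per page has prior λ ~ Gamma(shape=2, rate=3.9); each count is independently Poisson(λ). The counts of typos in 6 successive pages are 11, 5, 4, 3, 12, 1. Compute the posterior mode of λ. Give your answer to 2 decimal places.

Σxᵢ = 11+5+4+3+12+1 = 36, with n = 6.
Posterior ∝ λe^(−3.9λ) · λ^36e^(−6λ) = λ^37e^(−9.9λ), i.e. Gamma(shape=38, rate=9.9).
The mode of a Gamma(a, b) with a ≥ 1 (shape–rate) is (a−1)/b = 37/9.9 ≈ 3.74.

λ̂_MAP = 3.74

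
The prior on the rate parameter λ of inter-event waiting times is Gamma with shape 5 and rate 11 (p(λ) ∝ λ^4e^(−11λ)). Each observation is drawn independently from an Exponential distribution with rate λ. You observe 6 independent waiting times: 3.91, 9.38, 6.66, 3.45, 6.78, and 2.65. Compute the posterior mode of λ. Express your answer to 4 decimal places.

λ̂_MAP = 0.2282

The Exponential(rate=λ) likelihood is ∝ λ^n e^(−λΣtᵢ). Here n = 6 and Σtᵢ = 3.91 + 9.38 + 6.66 + 3.45 + 6.78 + 2.65 = 32.83.
Posterior ∝ λ^4e^(−11λ) · λ^6e^(−32.83λ) = λ^10e^(−43.83λ), i.e. Gamma(11, 43.83).
Mode = (a−1)/b = 10/43.83 ≈ 0.2282.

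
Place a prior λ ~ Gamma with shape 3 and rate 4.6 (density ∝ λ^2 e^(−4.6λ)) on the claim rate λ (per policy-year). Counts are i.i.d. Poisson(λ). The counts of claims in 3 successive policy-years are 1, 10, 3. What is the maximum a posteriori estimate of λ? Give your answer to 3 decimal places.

Σxᵢ = 1+10+3 = 14, with n = 3.
Posterior ∝ λ^2e^(−4.6λ) · λ^14e^(−3λ) = λ^16e^(−7.6λ), i.e. Gamma(shape=17, rate=7.6).
The mode of a Gamma(a, b) with a ≥ 1 (shape–rate) is (a−1)/b = 16/7.6 ≈ 2.105.

λ̂_MAP = 2.105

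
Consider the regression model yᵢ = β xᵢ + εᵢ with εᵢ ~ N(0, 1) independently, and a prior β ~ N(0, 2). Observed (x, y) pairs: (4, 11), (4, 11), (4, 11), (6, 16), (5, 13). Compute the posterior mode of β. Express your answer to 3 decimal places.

log p(β | y) = −Σ(yᵢ − βxᵢ)²/(2·1) − β²/(2·2) + const.
Setting the derivative to zero: Σxᵢ(yᵢ − βxᵢ)/1 − β/2 = 0, so β = Σxᵢyᵢ / (Σxᵢ² + σ²/τ²).
Σxᵢyᵢ = 4·11 + 4·11 + 4·11 + 6·16 + 5·13 = 293; Σxᵢ² = 109; σ²/τ² = 0.5.
β̂_MAP = 293 / (109 + 0.5) = 293/109.5 ≈ 2.676.

β̂_MAP = 2.676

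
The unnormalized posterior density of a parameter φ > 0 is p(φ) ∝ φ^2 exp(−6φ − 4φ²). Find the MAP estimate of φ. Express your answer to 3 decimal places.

ℓ'(φ) = 2/φ − 6 − 8φ. Setting this to zero and multiplying by φ: 8φ² + 6φ − 2 = 0.
φ = (−6 + √(6² + 4·8·2)) / (2·8) = (−6 + √100) / 16 = (−6 + 10)/16 = 1/4.
ℓ''(φ) = −2/φ² − 8 < 0, confirming a maximum.

φ̂_MAP = 0.250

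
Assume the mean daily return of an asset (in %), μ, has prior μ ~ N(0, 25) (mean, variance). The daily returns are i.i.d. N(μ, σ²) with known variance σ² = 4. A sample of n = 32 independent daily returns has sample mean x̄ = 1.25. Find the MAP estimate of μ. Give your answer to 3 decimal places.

μ̂_MAP = 1.244

n = 32, x̄ = 1.25.
For a Normal prior and Normal likelihood with known variance, the posterior is Normal; its mode equals its mean, the precision-weighted average.
Prior precision 1/σ₀² = 1/25 = 0.04; data precision n/σ² = 32/4 = 8.
μ̂ = (0.04·0 + 8·1.25) / (0.04 + 8) = 10/8.04 = 250/201 ≈ 1.244.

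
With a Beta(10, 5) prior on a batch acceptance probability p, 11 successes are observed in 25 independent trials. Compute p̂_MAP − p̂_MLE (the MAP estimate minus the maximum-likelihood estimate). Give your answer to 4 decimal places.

Posterior is Beta(21, 19); MAP = (21−1)/(40−2) = 20/38 ≈ 0.52632.
MLE ignores the prior: p̂_MLE = k/n = 11/25 ≈ 0.44000.
Difference = 20/38 − 11/25 = 41/475 ≈ 0.0863.

MAP − MLE = 0.0863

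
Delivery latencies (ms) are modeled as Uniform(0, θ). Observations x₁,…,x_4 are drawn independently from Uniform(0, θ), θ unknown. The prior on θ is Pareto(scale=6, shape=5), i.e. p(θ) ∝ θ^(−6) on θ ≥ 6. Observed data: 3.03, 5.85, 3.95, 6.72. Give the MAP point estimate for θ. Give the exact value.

The Uniform(0, θ) likelihood is θ^(−n) for θ ≥ max(xᵢ), zero otherwise. Here max(xᵢ) = 6.72.
Posterior ∝ θ^(−6) · θ^(−4) = θ^(−10) on θ ≥ max(6, 6.72) = 6.72.
This density is strictly decreasing in θ, so the posterior mode lies at the lower boundary of the support.

θ̂_MAP = 6.72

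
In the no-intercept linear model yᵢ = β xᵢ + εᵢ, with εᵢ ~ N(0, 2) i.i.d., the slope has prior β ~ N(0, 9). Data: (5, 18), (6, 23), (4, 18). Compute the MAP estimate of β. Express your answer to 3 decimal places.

log p(β | y) = −Σ(yᵢ − βxᵢ)²/(2·2) − β²/(2·9) + const.
Setting the derivative to zero: Σxᵢ(yᵢ − βxᵢ)/2 − β/9 = 0, so β = Σxᵢyᵢ / (Σxᵢ² + σ²/τ²).
Σxᵢyᵢ = 5·18 + 6·23 + 4·18 = 300; Σxᵢ² = 77; σ²/τ² = 2/9.
β̂_MAP = 300 / (77 + 2/9) = 300/(695/9) = 540/139 ≈ 3.885.

β̂_MAP = 3.885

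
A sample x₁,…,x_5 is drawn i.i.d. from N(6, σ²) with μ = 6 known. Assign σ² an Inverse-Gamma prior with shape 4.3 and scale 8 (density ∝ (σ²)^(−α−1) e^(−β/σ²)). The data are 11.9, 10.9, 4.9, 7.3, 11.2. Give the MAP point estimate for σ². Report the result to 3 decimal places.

Sum of squared deviations about the known mean: SS = (11.9−6)² + (10.9−6)² + (4.9−6)² + (7.3−6)² + (11.2−6)² = 88.76.
The Normal likelihood contributes (σ²)^(−n/2) exp(−SS/(2σ²)), so the posterior is Inverse-Gamma(α + n/2, β + SS/2) = Inverse-Gamma(6.8, 52.38).
The mode of Inverse-Gamma(a, b) is b/(a+1) = 52.38/7.8 ≈ 6.715.

σ̂²_MAP = 6.715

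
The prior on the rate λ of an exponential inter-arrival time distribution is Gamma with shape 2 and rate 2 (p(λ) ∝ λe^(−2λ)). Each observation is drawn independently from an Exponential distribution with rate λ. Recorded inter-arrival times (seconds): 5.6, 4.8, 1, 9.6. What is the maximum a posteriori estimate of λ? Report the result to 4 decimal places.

λ̂_MAP = 0.2174

The Exponential(rate=λ) likelihood is ∝ λ^n e^(−λΣtᵢ). Here n = 4 and Σtᵢ = 5.6 + 4.8 + 1 + 9.6 = 21.
Posterior ∝ λe^(−2λ) · λ^4e^(−21λ) = λ^5e^(−23λ), i.e. Gamma(6, 23).
Mode = (a−1)/b = 5/23 ≈ 0.2174.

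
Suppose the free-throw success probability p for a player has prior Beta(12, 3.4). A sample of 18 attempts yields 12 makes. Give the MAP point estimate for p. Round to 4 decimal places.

Prior: Beta(12, 3.4).
Data: 12 successes in 18 trials. The binomial likelihood contributes p^12(1−p)^6, so the posterior is Beta(12+12, 3.4+6) = Beta(24, 9.4).
For Beta(a, b) with a, b > 1 the mode is (a−1)/(a+b−2) = 23/31.4 ≈ 0.7325.

p̂_MAP = 0.7325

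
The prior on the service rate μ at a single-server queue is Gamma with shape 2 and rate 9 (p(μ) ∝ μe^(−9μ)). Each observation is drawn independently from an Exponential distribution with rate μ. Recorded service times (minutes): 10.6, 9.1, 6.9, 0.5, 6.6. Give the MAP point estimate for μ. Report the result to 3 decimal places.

μ̂_MAP = 0.141

The Exponential(rate=μ) likelihood is ∝ μ^n e^(−μΣtᵢ). Here n = 5 and Σtᵢ = 10.6 + 9.1 + 6.9 + 0.5 + 6.6 = 33.7.
Posterior ∝ μe^(−9μ) · μ^5e^(−33.7μ) = μ^6e^(−42.7μ), i.e. Gamma(7, 42.7).
Mode = (a−1)/b = 6/42.7 ≈ 0.141.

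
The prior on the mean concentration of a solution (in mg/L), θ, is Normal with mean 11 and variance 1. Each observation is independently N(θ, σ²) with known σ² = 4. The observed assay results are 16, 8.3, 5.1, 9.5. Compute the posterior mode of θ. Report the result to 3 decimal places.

θ̂_MAP = 10.363

n = 4; x̄ = (16 + 8.3 + 5.1 + 9.5)/4 = 38.9/4 = 9.725.
For a Normal prior and Normal likelihood with known variance, the posterior is Normal; its mode equals its mean, the precision-weighted average.
Prior precision 1/σ₀² = 1/1 = 1; data precision n/σ² = 4/4 = 1.
θ̂ = (1·11 + 1·9.725) / (1 + 1) = 20.725/2 = 10.3625 ≈ 10.363.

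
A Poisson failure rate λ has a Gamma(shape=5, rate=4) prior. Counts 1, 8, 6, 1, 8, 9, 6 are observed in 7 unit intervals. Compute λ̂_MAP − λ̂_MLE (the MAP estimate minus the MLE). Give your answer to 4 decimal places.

MAP − MLE = -1.6623

Σxᵢ = 39. Posterior is Gamma(44, 11); MAP = (44−1)/11 = 43/11 ≈ 3.90909.
MLE = x̄ = 39/7 ≈ 5.57143.
Difference = 43/11 − 39/7 = -128/77 ≈ -1.6623.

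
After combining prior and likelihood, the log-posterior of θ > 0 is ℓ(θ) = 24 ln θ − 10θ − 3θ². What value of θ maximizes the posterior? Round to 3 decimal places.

ℓ'(θ) = 24/θ − 10 − 6θ. Setting this to zero and multiplying by θ: 6θ² + 10θ − 24 = 0.
θ = (−10 + √(10² + 4·6·24)) / (2·6) = (−10 + √676) / 12 = (−10 + 26)/12 = 4/3.
ℓ''(θ) = −24/θ² − 6 < 0, confirming a maximum.

θ̂_MAP = 1.333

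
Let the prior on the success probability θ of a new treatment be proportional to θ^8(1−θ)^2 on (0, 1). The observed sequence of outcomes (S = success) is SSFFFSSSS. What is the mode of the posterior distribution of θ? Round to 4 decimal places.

θ̂_MAP = 0.7368

The prior density ∝ θ^8(1−θ)^2 is the kernel of Beta(9, 3).
Data: 6 successes in 9 trials (from the sequence). The binomial likelihood contributes θ^6(1−θ)^3, so the posterior is Beta(9+6, 3+3) = Beta(15, 6).
For Beta(a, b) with a, b > 1 the mode is (a−1)/(a+b−2) = 14/19 ≈ 0.7368.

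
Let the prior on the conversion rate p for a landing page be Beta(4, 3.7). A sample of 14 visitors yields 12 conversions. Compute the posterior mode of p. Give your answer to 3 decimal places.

Prior: Beta(4, 3.7).
Data: 12 successes in 14 trials. The binomial likelihood contributes p^12(1−p)^2, so the posterior is Beta(4+12, 3.7+2) = Beta(16, 5.7).
For Beta(a, b) with a, b > 1 the mode is (a−1)/(a+b−2) = 15/19.7 ≈ 0.761.

p̂_MAP = 0.761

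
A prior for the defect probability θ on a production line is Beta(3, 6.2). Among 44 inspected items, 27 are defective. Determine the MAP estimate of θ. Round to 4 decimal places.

θ̂_MAP = 0.5664

Prior: Beta(3, 6.2).
Data: 27 successes in 44 trials. The binomial likelihood contributes θ^27(1−θ)^17, so the posterior is Beta(3+27, 6.2+17) = Beta(30, 23.2).
For Beta(a, b) with a, b > 1 the mode is (a−1)/(a+b−2) = 29/51.2 ≈ 0.5664.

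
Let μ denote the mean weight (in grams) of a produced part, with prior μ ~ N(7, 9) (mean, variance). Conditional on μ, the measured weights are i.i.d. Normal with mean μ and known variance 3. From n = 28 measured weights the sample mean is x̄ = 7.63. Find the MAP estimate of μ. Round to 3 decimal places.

n = 28, x̄ = 7.63.
For a Normal prior and Normal likelihood with known variance, the posterior is Normal; its mode equals its mean, the precision-weighted average.
Prior precision 1/σ₀² = 1/9; data precision n/σ² = 28/3.
μ̂ = ((1/9)·7 + (28/3)·7.63) / (1/9 + 28/3) = (16198/225)/(85/9) = 16198/2125 ≈ 7.623.

μ̂_MAP = 7.623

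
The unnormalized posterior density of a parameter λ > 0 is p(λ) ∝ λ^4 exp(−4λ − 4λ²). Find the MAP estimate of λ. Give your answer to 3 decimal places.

ℓ'(λ) = 4/λ − 4 − 8λ. Setting this to zero and multiplying by λ: 8λ² + 4λ − 4 = 0.
λ = (−4 + √(4² + 4·8·4)) / (2·8) = (−4 + √144) / 16 = (−4 + 12)/16 = 1/2.
ℓ''(λ) = −4/λ² − 8 < 0, confirming a maximum.

λ̂_MAP = 0.500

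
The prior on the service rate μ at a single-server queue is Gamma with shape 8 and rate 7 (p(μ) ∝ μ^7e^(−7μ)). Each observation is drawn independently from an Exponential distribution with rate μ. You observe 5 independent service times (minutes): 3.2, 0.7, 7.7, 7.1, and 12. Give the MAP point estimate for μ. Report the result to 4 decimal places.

μ̂_MAP = 0.3183

The Exponential(rate=μ) likelihood is ∝ μ^n e^(−μΣtᵢ). Here n = 5 and Σtᵢ = 3.2 + 0.7 + 7.7 + 7.1 + 12 = 30.7.
Posterior ∝ μ^7e^(−7μ) · μ^5e^(−30.7μ) = μ^12e^(−37.7μ), i.e. Gamma(13, 37.7).
Mode = (a−1)/b = 12/37.7 ≈ 0.3183.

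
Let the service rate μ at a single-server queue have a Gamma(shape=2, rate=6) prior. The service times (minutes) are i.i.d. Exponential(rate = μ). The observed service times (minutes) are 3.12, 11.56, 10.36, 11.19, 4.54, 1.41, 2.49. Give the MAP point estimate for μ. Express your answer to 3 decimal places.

The Exponential(rate=μ) likelihood is ∝ μ^n e^(−μΣtᵢ). Here n = 7 and Σtᵢ = 3.12 + 11.56 + 10.36 + 11.19 + 4.54 + 1.41 + 2.49 = 44.67.
Posterior ∝ μe^(−6μ) · μ^7e^(−44.67μ) = μ^8e^(−50.67μ), i.e. Gamma(9, 50.67).
Mode = (a−1)/b = 8/50.67 ≈ 0.158.

μ̂_MAP = 0.158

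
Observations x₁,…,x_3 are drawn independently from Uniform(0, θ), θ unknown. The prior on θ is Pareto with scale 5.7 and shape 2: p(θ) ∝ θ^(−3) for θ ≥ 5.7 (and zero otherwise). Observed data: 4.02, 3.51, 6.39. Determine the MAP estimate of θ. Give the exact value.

The Uniform(0, θ) likelihood is θ^(−n) for θ ≥ max(xᵢ), zero otherwise. Here max(xᵢ) = 6.39.
Posterior ∝ θ^(−3) · θ^(−3) = θ^(−6) on θ ≥ max(5.7, 6.39) = 6.39.
This density is strictly decreasing in θ, so the posterior mode lies at the lower boundary of the support.

θ̂_MAP = 6.39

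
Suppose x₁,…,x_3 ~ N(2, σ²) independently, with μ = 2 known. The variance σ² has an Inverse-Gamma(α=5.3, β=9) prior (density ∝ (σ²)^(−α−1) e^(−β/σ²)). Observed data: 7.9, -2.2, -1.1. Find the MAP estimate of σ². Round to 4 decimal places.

σ̂²_MAP = 5.1321

Sum of squared deviations about the known mean: SS = (7.9−2)² + (-2.2−2)² + (-1.1−2)² = 62.06.
The Normal likelihood contributes (σ²)^(−n/2) exp(−SS/(2σ²)), so the posterior is Inverse-Gamma(α + n/2, β + SS/2) = Inverse-Gamma(6.8, 40.03).
The mode of Inverse-Gamma(a, b) is b/(a+1) = 40.03/7.8 ≈ 5.1321.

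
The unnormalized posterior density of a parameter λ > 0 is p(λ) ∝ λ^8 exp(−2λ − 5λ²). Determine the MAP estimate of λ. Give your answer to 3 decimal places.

ℓ'(λ) = 8/λ − 2 − 10λ. Setting this to zero and multiplying by λ: 10λ² + 2λ − 8 = 0.
λ = (−2 + √(2² + 4·10·8)) / (2·10) = (−2 + √324) / 20 = (−2 + 18)/20 = 4/5.
ℓ''(λ) = −8/λ² − 10 < 0, confirming a maximum.

λ̂_MAP = 0.800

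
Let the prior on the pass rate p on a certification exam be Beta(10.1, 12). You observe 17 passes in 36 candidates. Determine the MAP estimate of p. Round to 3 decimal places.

p̂_MAP = 0.465

Prior: Beta(10.1, 12).
Data: 17 successes in 36 trials. The binomial likelihood contributes p^17(1−p)^19, so the posterior is Beta(10.1+17, 12+19) = Beta(27.1, 31).
For Beta(a, b) with a, b > 1 the mode is (a−1)/(a+b−2) = 26.1/56.1 ≈ 0.465.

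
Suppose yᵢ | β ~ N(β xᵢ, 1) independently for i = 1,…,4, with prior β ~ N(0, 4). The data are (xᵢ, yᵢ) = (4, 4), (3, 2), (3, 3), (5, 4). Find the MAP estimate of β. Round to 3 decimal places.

log p(β | y) = −Σ(yᵢ − βxᵢ)²/(2·1) − β²/(2·4) + const.
Setting the derivative to zero: Σxᵢ(yᵢ − βxᵢ)/1 − β/4 = 0, so β = Σxᵢyᵢ / (Σxᵢ² + σ²/τ²).
Σxᵢyᵢ = 4·4 + 3·2 + 3·3 + 5·4 = 51; Σxᵢ² = 59; σ²/τ² = 0.25.
β̂_MAP = 51 / (59 + 0.25) = 51/59.25 ≈ 0.861.

β̂_MAP = 0.861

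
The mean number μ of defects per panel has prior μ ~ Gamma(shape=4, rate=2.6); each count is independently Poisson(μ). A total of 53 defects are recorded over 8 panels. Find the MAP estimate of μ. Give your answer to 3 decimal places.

μ̂_MAP = 5.283

Σxᵢ = 53, n = 8.
Posterior ∝ μ^3e^(−2.6μ) · μ^53e^(−8μ) = μ^56e^(−10.6μ), i.e. Gamma(shape=57, rate=10.6).
The mode of a Gamma(a, b) with a ≥ 1 (shape–rate) is (a−1)/b = 56/10.6 ≈ 5.283.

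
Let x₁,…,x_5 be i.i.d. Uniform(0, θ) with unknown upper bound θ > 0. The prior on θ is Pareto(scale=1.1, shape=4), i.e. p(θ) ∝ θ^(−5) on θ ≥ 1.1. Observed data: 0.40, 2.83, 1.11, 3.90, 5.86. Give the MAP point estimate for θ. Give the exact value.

θ̂_MAP = 5.86

The Uniform(0, θ) likelihood is θ^(−n) for θ ≥ max(xᵢ), zero otherwise. Here max(xᵢ) = 5.86.
Posterior ∝ θ^(−5) · θ^(−5) = θ^(−10) on θ ≥ max(1.1, 5.86) = 5.86.
This density is strictly decreasing in θ, so the posterior mode lies at the lower boundary of the support.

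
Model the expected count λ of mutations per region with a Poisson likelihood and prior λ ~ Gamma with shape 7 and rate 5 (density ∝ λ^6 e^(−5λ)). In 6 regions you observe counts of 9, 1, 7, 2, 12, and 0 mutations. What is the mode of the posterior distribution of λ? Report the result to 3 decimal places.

λ̂_MAP = 3.364

Σxᵢ = 9+1+7+2+12+0 = 31, with n = 6.
Posterior ∝ λ^6e^(−5λ) · λ^31e^(−6λ) = λ^37e^(−11λ), i.e. Gamma(shape=38, rate=11).
The mode of a Gamma(a, b) with a ≥ 1 (shape–rate) is (a−1)/b = 37/11 ≈ 3.364.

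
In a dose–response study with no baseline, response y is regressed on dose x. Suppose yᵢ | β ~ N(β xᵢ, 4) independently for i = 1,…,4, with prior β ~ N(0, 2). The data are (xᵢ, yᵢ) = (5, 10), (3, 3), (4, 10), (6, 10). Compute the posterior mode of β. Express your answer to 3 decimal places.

log p(β | y) = −Σ(yᵢ − βxᵢ)²/(2·4) − β²/(2·2) + const.
Setting the derivative to zero: Σxᵢ(yᵢ − βxᵢ)/4 − β/2 = 0, so β = Σxᵢyᵢ / (Σxᵢ² + σ²/τ²).
Σxᵢyᵢ = 5·10 + 3·3 + 4·10 + 6·10 = 159; Σxᵢ² = 86; σ²/τ² = 2.
β̂_MAP = 159 / (86 + 2) = 159/88 ≈ 1.807.

β̂_MAP = 1.807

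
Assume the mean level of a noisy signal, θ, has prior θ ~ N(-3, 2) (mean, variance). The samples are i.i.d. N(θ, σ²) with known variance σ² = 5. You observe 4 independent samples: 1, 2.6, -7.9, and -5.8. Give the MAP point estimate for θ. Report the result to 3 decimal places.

n = 4; x̄ = (1 + 2.6 + (-7.9) + (-5.8))/4 = -10.1/4 = -2.525.
For a Normal prior and Normal likelihood with known variance, the posterior is Normal; its mode equals its mean, the precision-weighted average.
Prior precision 1/σ₀² = 1/2 = 0.5; data precision n/σ² = 4/5 = 0.8.
θ̂ = (0.5·(-3) + 0.8·(-2.525)) / (0.5 + 0.8) = (-3.52)/1.3 = -176/65 ≈ -2.708.

θ̂_MAP = -2.708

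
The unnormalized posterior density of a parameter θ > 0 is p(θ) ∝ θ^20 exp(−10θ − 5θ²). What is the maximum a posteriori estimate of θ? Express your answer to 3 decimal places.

ℓ'(θ) = 20/θ − 10 − 10θ. Setting this to zero and multiplying by θ: 10θ² + 10θ − 20 = 0.
θ = (−10 + √(10² + 4·10·20)) / (2·10) = (−10 + √900) / 20 = (−10 + 30)/20 = 1.
ℓ''(θ) = −20/θ² − 10 < 0, confirming a maximum.

θ̂_MAP = 1.000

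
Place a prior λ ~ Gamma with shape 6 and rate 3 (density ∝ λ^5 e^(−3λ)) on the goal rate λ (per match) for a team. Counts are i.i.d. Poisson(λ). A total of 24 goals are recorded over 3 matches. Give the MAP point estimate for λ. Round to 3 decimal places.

λ̂_MAP = 4.833

Σxᵢ = 24, n = 3.
Posterior ∝ λ^5e^(−3λ) · λ^24e^(−3λ) = λ^29e^(−6λ), i.e. Gamma(shape=30, rate=6).
The mode of a Gamma(a, b) with a ≥ 1 (shape–rate) is (a−1)/b = 29/6 ≈ 4.833.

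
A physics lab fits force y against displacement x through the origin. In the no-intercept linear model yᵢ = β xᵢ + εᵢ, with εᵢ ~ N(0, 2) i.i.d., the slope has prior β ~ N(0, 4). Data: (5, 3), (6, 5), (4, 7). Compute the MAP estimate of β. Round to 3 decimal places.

β̂_MAP = 0.942

log p(β | y) = −Σ(yᵢ − βxᵢ)²/(2·2) − β²/(2·4) + const.
Setting the derivative to zero: Σxᵢ(yᵢ − βxᵢ)/2 − β/4 = 0, so β = Σxᵢyᵢ / (Σxᵢ² + σ²/τ²).
Σxᵢyᵢ = 5·3 + 6·5 + 4·7 = 73; Σxᵢ² = 77; σ²/τ² = 0.5.
β̂_MAP = 73 / (77 + 0.5) = 73/77.5 ≈ 0.942.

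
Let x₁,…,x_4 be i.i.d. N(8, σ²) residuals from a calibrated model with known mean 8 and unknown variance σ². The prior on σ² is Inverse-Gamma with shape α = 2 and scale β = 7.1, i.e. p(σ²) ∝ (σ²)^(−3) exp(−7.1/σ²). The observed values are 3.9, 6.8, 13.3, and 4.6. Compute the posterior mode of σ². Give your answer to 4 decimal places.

σ̂²_MAP = 7.2100

Sum of squared deviations about the known mean: SS = (3.9−8)² + (6.8−8)² + (13.3−8)² + (4.6−8)² = 57.9.
The Normal likelihood contributes (σ²)^(−n/2) exp(−SS/(2σ²)), so the posterior is Inverse-Gamma(α + n/2, β + SS/2) = Inverse-Gamma(4, 36.05).
The mode of Inverse-Gamma(a, b) is b/(a+1) = 36.05/5 ≈ 7.2100.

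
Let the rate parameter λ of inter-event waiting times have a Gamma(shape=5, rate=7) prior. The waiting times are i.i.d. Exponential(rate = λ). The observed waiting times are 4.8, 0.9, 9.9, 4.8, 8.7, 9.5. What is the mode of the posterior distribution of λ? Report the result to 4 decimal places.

The Exponential(rate=λ) likelihood is ∝ λ^n e^(−λΣtᵢ). Here n = 6 and Σtᵢ = 4.8 + 0.9 + 9.9 + 4.8 + 8.7 + 9.5 = 38.6.
Posterior ∝ λ^4e^(−7λ) · λ^6e^(−38.6λ) = λ^10e^(−45.6λ), i.e. Gamma(11, 45.6).
Mode = (a−1)/b = 10/45.6 ≈ 0.2193.

λ̂_MAP = 0.2193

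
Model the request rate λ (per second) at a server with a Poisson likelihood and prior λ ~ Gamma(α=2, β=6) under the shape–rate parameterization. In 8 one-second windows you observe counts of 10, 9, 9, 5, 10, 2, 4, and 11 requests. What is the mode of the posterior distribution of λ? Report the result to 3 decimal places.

Σxᵢ = 10+9+9+5+10+2+4+11 = 60, with n = 8.
Posterior ∝ λe^(−6λ) · λ^60e^(−8λ) = λ^61e^(−14λ), i.e. Gamma(shape=62, rate=14).
The mode of a Gamma(a, b) with a ≥ 1 (shape–rate) is (a−1)/b = 61/14 ≈ 4.357.

λ̂_MAP = 4.357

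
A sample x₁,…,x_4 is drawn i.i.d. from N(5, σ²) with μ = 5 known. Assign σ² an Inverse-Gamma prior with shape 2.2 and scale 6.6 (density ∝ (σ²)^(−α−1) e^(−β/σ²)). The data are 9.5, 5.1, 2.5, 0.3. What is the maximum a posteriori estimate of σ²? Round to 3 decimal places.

σ̂²_MAP = 5.942

Sum of squared deviations about the known mean: SS = (9.5−5)² + (5.1−5)² + (2.5−5)² + (0.3−5)² = 48.6.
The Normal likelihood contributes (σ²)^(−n/2) exp(−SS/(2σ²)), so the posterior is Inverse-Gamma(α + n/2, β + SS/2) = Inverse-Gamma(4.2, 30.9).
The mode of Inverse-Gamma(a, b) is b/(a+1) = 30.9/5.2 ≈ 5.942.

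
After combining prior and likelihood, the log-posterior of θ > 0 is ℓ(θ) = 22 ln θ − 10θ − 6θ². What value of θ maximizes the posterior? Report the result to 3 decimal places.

θ̂_MAP = 1.000

ℓ'(θ) = 22/θ − 10 − 12θ. Setting this to zero and multiplying by θ: 12θ² + 10θ − 22 = 0.
θ = (−10 + √(10² + 4·12·22)) / (2·12) = (−10 + √1156) / 24 = (−10 + 34)/24 = 1.
ℓ''(θ) = −22/θ² − 12 < 0, confirming a maximum.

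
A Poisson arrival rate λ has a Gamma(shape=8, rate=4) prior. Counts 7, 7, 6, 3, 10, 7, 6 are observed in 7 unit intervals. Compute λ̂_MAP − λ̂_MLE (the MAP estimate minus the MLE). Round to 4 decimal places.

MAP − MLE = -1.7532

Σxᵢ = 46. Posterior is Gamma(54, 11); MAP = (54−1)/11 = 53/11 ≈ 4.81818.
MLE = x̄ = 46/7 ≈ 6.57143.
Difference = 53/11 − 46/7 = -135/77 ≈ -1.7532.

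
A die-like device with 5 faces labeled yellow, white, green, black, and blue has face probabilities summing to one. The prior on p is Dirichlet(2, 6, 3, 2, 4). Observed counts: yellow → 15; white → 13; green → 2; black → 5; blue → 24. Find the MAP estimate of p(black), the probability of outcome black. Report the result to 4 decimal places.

The posterior is Dirichlet(αᵢ + nᵢ) = Dirichlet(17, 19, 5, 7, 28).
For a Dirichlet(a₁,…,a_K) with all aᵢ > 1, the mode has j-th component (aⱼ − 1)/(Σaᵢ − K).
Here Σaᵢ = 76 and K = 5, so p(black) = (7 − 1)/(76 − 5) = 6/71 ≈ 0.0845.

MAP estimate of p(black) = 0.0845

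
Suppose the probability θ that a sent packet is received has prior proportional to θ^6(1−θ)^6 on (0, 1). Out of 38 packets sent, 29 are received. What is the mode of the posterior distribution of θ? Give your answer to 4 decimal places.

θ̂_MAP = 0.7000

The prior density ∝ θ^6(1−θ)^6 is the kernel of Beta(7, 7).
Data: 29 successes in 38 trials. The binomial likelihood contributes θ^29(1−θ)^9, so the posterior is Beta(7+29, 7+9) = Beta(36, 16).
For Beta(a, b) with a, b > 1 the mode is (a−1)/(a+b−2) = 35/50 ≈ 0.7000.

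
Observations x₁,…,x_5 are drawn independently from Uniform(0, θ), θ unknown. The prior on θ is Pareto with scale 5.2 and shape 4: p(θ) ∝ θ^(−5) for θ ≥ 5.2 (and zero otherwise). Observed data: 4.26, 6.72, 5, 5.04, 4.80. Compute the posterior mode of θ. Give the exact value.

θ̂_MAP = 6.72

The Uniform(0, θ) likelihood is θ^(−n) for θ ≥ max(xᵢ), zero otherwise. Here max(xᵢ) = 6.72.
Posterior ∝ θ^(−5) · θ^(−5) = θ^(−10) on θ ≥ max(5.2, 6.72) = 6.72.
This density is strictly decreasing in θ, so the posterior mode lies at the lower boundary of the support.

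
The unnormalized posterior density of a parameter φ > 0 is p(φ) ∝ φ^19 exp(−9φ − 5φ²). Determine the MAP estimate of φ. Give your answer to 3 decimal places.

ℓ'(φ) = 19/φ − 9 − 10φ. Setting this to zero and multiplying by φ: 10φ² + 9φ − 19 = 0.
φ = (−9 + √(9² + 4·10·19)) / (2·10) = (−9 + √841) / 20 = (−9 + 29)/20 = 1.
ℓ''(φ) = −19/φ² − 10 < 0, confirming a maximum.

φ̂_MAP = 1.000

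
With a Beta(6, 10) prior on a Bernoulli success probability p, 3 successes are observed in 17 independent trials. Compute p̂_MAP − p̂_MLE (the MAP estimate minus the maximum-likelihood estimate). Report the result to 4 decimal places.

Posterior is Beta(9, 24); MAP = (9−1)/(33−2) = 8/31 ≈ 0.25806.
MLE ignores the prior: p̂_MLE = k/n = 3/17 ≈ 0.17647.
Difference = 8/31 − 3/17 = 43/527 ≈ 0.0816.

MAP − MLE = 0.0816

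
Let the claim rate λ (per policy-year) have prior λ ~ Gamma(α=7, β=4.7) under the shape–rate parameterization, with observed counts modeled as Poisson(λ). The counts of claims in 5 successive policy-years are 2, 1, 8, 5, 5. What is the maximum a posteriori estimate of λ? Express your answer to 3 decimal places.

Σxᵢ = 2+1+8+5+5 = 21, with n = 5.
Posterior ∝ λ^6e^(−4.7λ) · λ^21e^(−5λ) = λ^27e^(−9.7λ), i.e. Gamma(shape=28, rate=9.7).
The mode of a Gamma(a, b) with a ≥ 1 (shape–rate) is (a−1)/b = 27/9.7 ≈ 2.784.

λ̂_MAP = 2.784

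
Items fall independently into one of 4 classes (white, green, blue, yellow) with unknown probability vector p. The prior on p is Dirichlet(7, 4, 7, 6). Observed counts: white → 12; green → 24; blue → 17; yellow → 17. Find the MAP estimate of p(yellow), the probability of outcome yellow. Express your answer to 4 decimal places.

The posterior is Dirichlet(αᵢ + nᵢ) = Dirichlet(19, 28, 24, 23).
For a Dirichlet(a₁,…,a_K) with all aᵢ > 1, the mode has j-th component (aⱼ − 1)/(Σaᵢ − K).
Here Σaᵢ = 94 and K = 4, so p(yellow) = (23 − 1)/(94 − 4) = 22/90 ≈ 0.2444.

MAP estimate of p(yellow) = 0.2444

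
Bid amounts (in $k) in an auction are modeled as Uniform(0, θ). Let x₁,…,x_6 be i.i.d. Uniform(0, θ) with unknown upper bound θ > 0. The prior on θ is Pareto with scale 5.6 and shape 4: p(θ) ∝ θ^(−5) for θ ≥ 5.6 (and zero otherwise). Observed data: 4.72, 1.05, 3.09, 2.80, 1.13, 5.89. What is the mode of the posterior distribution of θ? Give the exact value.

The Uniform(0, θ) likelihood is θ^(−n) for θ ≥ max(xᵢ), zero otherwise. Here max(xᵢ) = 5.89.
Posterior ∝ θ^(−5) · θ^(−6) = θ^(−11) on θ ≥ max(5.6, 5.89) = 5.89.
This density is strictly decreasing in θ, so the posterior mode lies at the lower boundary of the support.

θ̂_MAP = 5.89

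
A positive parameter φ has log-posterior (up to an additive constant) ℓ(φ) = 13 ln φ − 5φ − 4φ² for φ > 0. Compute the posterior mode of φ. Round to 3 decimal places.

φ̂_MAP = 1.000

ℓ'(φ) = 13/φ − 5 − 8φ. Setting this to zero and multiplying by φ: 8φ² + 5φ − 13 = 0.
φ = (−5 + √(5² + 4·8·13)) / (2·8) = (−5 + √441) / 16 = (−5 + 21)/16 = 1.
ℓ''(φ) = −13/φ² − 8 < 0, confirming a maximum.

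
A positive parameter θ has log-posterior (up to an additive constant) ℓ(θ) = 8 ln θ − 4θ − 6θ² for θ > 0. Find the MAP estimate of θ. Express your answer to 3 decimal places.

ℓ'(θ) = 8/θ − 4 − 12θ. Setting this to zero and multiplying by θ: 12θ² + 4θ − 8 = 0.
θ = (−4 + √(4² + 4·12·8)) / (2·12) = (−4 + √400) / 24 = (−4 + 20)/24 = 2/3.
ℓ''(θ) = −8/θ² − 12 < 0, confirming a maximum.

θ̂_MAP = 0.667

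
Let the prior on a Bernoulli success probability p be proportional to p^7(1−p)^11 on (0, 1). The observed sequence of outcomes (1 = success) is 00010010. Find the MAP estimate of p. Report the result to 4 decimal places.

The prior density ∝ p^7(1−p)^11 is the kernel of Beta(8, 12).
Data: 2 successes in 8 trials (from the sequence). The binomial likelihood contributes p^2(1−p)^6, so the posterior is Beta(8+2, 12+6) = Beta(10, 18).
For Beta(a, b) with a, b > 1 the mode is (a−1)/(a+b−2) = 9/26 ≈ 0.3462.

p̂_MAP = 0.3462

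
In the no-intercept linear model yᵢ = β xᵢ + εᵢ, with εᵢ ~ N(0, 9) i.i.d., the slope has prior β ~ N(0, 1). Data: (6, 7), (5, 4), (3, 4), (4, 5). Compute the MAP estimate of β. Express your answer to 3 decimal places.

β̂_MAP = 0.989

log p(β | y) = −Σ(yᵢ − βxᵢ)²/(2·9) − β²/(2·1) + const.
Setting the derivative to zero: Σxᵢ(yᵢ − βxᵢ)/9 − β/1 = 0, so β = Σxᵢyᵢ / (Σxᵢ² + σ²/τ²).
Σxᵢyᵢ = 6·7 + 5·4 + 3·4 + 4·5 = 94; Σxᵢ² = 86; σ²/τ² = 9.
β̂_MAP = 94 / (86 + 9) = 94/95 ≈ 0.989.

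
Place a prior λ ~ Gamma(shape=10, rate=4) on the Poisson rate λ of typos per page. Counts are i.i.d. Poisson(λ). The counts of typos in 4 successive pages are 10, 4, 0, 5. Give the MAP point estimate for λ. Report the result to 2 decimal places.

Σxᵢ = 10+4+0+5 = 19, with n = 4.
Posterior ∝ λ^9e^(−4λ) · λ^19e^(−4λ) = λ^28e^(−8λ), i.e. Gamma(shape=29, rate=8).
The mode of a Gamma(a, b) with a ≥ 1 (shape–rate) is (a−1)/b = 28/8 ≈ 3.50.

λ̂_MAP = 3.50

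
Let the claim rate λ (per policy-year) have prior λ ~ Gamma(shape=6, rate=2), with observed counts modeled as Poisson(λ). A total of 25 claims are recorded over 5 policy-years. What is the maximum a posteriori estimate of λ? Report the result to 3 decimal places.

λ̂_MAP = 4.286

Σxᵢ = 25, n = 5.
Posterior ∝ λ^5e^(−2λ) · λ^25e^(−5λ) = λ^30e^(−7λ), i.e. Gamma(shape=31, rate=7).
The mode of a Gamma(a, b) with a ≥ 1 (shape–rate) is (a−1)/b = 30/7 ≈ 4.286.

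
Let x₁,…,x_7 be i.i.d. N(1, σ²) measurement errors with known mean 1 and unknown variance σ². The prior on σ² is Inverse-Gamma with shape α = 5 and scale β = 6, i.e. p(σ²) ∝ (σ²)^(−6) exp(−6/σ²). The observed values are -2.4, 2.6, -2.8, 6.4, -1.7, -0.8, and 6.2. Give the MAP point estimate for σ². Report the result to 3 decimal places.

σ̂²_MAP = 5.647

Sum of squared deviations about the known mean: SS = (-2.4−1)² + (2.6−1)² + (-2.8−1)² + (6.4−1)² + (-1.7−1)² + (-0.8−1)² + (6.2−1)² = 95.29.
The Normal likelihood contributes (σ²)^(−n/2) exp(−SS/(2σ²)), so the posterior is Inverse-Gamma(α + n/2, β + SS/2) = Inverse-Gamma(8.5, 53.645).
The mode of Inverse-Gamma(a, b) is b/(a+1) = 53.645/9.5 ≈ 5.647.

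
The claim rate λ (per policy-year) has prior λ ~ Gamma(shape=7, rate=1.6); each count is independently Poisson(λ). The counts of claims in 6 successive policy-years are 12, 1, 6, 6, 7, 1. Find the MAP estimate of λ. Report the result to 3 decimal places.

λ̂_MAP = 5.132

Σxᵢ = 12+1+6+6+7+1 = 33, with n = 6.
Posterior ∝ λ^6e^(−1.6λ) · λ^33e^(−6λ) = λ^39e^(−7.6λ), i.e. Gamma(shape=40, rate=7.6).
The mode of a Gamma(a, b) with a ≥ 1 (shape–rate) is (a−1)/b = 39/7.6 ≈ 5.132.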